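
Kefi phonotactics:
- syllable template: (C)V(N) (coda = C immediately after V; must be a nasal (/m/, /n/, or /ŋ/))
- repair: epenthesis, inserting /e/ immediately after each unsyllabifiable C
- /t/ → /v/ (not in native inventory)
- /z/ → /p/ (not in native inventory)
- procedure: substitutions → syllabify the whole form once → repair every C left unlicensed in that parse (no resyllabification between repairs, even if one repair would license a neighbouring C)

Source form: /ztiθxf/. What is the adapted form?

peviθexefe

Substitution: /z/ → /p/, /t/ → /v/, giving /pviθxf/.
The consonants /p/, /θ/, /x/, /f/ cannot be parsed into a legal (C)V(N) syllable (only a nasal (/m/, /n/, or /ŋ/) is licensed in coda position; onsets are limited to one consonant).
Each unlicensed consonant becomes the onset of a new syllable: /p/ → /pe/, /θ/ → /θe/, /x/ → /xe/, /f/ → /fe/.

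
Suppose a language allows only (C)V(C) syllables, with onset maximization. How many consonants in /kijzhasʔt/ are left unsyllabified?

The consonants /z/, /ʔ/, /t/ cannot be parsed into a legal (C)V(C) syllable (at most one coda consonant is licensed; onsets are limited to one consonant).

3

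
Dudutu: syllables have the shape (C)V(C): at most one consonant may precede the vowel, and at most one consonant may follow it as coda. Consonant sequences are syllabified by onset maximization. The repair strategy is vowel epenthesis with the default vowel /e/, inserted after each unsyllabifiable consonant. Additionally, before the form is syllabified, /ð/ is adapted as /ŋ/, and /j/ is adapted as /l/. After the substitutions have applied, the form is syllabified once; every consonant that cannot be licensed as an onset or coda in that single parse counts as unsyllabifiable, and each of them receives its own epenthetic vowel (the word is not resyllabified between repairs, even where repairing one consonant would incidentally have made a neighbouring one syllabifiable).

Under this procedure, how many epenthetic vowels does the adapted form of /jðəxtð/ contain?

After substitution the input is /lŋəxtŋ/.
The unsyllabifiable consonants are /l/, /t/, /ŋ/; each receives one epenthetic vowel.

3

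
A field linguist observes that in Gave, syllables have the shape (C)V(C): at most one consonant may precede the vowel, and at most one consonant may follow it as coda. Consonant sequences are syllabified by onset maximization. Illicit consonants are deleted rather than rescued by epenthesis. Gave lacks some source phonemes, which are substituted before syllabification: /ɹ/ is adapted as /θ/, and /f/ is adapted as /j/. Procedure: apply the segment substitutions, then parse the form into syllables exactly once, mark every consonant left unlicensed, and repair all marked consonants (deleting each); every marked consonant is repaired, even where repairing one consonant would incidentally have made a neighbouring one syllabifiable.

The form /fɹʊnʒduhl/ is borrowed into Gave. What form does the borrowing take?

θʊnduh

Substitution: /f/ → /j/, /ɹ/ → /θ/, giving /jθʊnʒduhl/.
The consonants /j/, /ʒ/, /l/ cannot be parsed into a legal (C)V(C) syllable (at most one coda consonant is licensed; onsets are limited to one consonant).
Deletion applies to /j/, /ʒ/, /l/.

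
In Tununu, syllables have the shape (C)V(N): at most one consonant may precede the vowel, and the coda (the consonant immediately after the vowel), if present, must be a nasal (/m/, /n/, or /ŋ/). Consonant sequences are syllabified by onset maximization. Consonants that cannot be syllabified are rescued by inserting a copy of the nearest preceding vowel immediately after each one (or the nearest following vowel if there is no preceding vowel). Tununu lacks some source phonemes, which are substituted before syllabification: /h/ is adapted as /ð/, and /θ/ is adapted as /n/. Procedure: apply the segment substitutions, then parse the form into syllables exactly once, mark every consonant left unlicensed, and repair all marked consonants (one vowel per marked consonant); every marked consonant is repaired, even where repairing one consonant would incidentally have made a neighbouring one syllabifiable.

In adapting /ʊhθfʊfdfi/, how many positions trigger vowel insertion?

After substitution the input is /ʊðnfʊfdfi/.
The unsyllabifiable consonants are /ð/, /n/, /f/, /d/; each receives one epenthetic vowel.

4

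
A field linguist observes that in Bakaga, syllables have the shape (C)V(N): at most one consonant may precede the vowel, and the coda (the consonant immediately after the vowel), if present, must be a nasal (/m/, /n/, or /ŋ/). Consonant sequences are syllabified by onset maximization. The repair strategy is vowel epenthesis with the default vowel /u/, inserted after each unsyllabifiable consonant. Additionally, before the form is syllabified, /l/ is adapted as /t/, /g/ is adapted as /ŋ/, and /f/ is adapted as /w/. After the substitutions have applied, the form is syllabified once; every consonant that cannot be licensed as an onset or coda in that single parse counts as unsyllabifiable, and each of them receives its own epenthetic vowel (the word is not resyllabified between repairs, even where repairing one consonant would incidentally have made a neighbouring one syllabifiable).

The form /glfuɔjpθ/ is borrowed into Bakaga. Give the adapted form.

Substitution: /g/ → /ŋ/, /l/ → /t/, /f/ → /w/, giving /ŋtwuɔjpθ/.
The consonants /ŋ/, /t/, /j/, /p/, /θ/ cannot be parsed into a legal (C)V(N) syllable (only a nasal (/m/, /n/, or /ŋ/) is licensed in coda position; onsets are limited to one consonant).
Each unlicensed consonant becomes the onset of a new syllable: /ŋ/ → /ŋu/, /t/ → /tu/, /j/ → /ju/, /p/ → /pu/, /θ/ → /θu/.

ŋutuwuɔjupuθu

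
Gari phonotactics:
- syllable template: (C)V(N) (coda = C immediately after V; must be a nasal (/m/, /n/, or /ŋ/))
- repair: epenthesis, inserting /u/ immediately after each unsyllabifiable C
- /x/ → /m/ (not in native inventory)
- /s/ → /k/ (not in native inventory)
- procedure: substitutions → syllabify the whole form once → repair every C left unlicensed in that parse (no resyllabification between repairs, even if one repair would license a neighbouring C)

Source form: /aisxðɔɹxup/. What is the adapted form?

aikumuðɔɹumupu

Substitution: /s/ → /k/, /x/ → /m/, giving /aikmðɔɹmup/.
Syllabifying with onset maximization leaves /k/, /m/, /ɹ/, /p/ stranded (only a nasal (/m/, /n/, or /ŋ/) is licensed in coda position; onsets are limited to one consonant).
Each unlicensed consonant becomes the onset of a new syllable: /k/ → /ku/, /m/ → /mu/, /ɹ/ → /ɹu/, /p/ → /pu/.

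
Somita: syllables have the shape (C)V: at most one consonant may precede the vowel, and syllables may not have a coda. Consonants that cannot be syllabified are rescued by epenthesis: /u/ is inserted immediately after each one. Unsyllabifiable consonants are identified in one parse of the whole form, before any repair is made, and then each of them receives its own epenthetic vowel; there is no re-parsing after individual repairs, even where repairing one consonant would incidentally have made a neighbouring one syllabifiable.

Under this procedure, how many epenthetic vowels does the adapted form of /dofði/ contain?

The unsyllabifiable consonants are /f/; each receives one epenthetic vowel.

1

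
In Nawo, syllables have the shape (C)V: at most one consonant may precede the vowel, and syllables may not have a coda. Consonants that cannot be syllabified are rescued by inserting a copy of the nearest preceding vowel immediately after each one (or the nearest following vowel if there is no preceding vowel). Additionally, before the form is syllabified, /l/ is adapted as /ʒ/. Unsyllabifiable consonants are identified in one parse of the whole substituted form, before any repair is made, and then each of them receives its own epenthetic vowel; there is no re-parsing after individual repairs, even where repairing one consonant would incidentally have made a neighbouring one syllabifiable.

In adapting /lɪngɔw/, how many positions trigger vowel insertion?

2

After substitution the input is /ʒɪngɔw/.
The unsyllabifiable consonants are /n/, /w/; each receives one epenthetic vowel.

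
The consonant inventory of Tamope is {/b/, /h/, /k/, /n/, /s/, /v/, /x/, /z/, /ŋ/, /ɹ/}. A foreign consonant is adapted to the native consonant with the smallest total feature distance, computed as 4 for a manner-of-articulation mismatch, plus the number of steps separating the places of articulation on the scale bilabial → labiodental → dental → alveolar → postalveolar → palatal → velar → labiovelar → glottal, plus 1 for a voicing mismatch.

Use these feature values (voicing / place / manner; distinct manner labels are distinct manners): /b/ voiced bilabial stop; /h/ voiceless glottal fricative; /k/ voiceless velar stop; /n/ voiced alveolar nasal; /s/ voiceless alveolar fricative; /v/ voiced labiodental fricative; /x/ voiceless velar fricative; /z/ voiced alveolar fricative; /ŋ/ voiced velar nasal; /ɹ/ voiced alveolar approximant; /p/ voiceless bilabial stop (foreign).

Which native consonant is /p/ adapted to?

b

/b/ is closest: same manner (stop), place distance 0 (bilabial→bilabial), voicing differs (+1); total 1. Next closest is /k/ at distance 6.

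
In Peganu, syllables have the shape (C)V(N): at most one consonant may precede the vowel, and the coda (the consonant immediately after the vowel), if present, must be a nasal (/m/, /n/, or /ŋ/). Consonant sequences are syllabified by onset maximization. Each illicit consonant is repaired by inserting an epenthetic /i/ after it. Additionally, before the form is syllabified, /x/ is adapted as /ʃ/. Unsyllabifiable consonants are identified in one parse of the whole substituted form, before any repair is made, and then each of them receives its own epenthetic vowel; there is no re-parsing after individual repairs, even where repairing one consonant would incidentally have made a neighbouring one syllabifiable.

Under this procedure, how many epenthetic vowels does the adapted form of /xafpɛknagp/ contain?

After substitution the input is /ʃafpɛknagp/.
The unsyllabifiable consonants are /f/, /k/, /g/, /p/; each receives one epenthetic vowel.

4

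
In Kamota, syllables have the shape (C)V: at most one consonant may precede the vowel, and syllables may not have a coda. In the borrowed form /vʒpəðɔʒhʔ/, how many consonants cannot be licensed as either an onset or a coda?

Syllabifying with onset maximization leaves /v/, /ʒ/, /ʒ/, /h/, /ʔ/ stranded (no codas are permitted; onsets are limited to one consonant).

5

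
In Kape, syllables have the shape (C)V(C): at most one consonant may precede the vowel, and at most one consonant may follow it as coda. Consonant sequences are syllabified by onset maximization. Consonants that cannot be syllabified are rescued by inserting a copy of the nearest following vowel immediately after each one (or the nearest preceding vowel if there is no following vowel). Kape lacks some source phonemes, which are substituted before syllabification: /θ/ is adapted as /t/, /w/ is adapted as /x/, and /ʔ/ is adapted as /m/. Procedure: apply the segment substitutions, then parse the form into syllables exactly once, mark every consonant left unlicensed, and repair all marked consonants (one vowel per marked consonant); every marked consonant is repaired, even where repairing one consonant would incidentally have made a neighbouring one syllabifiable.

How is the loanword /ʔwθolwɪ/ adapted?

Substitution: /ʔ/ → /m/, /w/ → /x/, /θ/ → /t/, giving /mxtolxɪ/.
The consonants /m/, /x/ cannot be parsed into a legal (C)V(C) syllable (at most one coda consonant is licensed; onsets are limited to one consonant).
Inserting the epenthetic vowel yields /m/ → /mo/, /x/ → /xo/.

moxotolxɪ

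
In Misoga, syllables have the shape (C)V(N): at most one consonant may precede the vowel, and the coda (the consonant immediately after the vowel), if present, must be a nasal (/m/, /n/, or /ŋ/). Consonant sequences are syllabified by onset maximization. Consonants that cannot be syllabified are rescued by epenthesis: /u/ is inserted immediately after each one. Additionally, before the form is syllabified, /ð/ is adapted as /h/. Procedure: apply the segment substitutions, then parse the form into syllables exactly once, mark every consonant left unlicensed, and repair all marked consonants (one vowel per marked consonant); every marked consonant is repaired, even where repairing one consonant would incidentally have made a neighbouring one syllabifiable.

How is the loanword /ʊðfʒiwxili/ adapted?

Substitution: /ð/ → /h/, giving /ʊhfʒiwxili/.
Under (C)V(N), the unsyllabifiable consonants are /h/, /f/, /w/ (only a nasal (/m/, /n/, or /ŋ/) is licensed in coda position; onsets are limited to one consonant).
Each unlicensed consonant becomes the onset of a new syllable: /h/ → /hu/, /f/ → /fu/, /w/ → /wu/.

ʊhufuʒiwuxili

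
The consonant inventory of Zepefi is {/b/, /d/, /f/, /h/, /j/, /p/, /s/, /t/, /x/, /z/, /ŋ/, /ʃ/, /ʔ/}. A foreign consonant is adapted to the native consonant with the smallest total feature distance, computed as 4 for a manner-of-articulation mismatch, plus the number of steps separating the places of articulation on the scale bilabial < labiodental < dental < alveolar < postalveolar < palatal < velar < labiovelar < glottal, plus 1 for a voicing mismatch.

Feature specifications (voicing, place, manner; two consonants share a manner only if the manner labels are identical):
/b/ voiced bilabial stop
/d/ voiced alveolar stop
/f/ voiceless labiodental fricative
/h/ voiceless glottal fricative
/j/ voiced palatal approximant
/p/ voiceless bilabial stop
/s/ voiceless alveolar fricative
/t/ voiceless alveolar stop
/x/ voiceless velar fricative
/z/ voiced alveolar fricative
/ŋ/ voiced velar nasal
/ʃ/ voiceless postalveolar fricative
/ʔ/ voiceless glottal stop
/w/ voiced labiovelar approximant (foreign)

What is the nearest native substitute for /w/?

/j/ is closest: same manner (approximant), place distance 2 (labiovelar→palatal), same voicing; total 2. Next closest is /ŋ/ at distance 5.

j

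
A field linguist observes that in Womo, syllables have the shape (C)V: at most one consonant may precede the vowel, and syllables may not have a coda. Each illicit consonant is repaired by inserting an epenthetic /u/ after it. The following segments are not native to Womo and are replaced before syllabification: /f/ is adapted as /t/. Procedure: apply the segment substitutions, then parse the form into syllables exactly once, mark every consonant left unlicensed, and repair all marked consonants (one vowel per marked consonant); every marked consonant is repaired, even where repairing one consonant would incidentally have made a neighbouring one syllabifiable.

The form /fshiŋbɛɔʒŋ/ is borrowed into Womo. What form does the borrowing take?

tusuhiŋubɛɔʒuŋu

Substitution: /f/ → /t/, giving /tshiŋbɛɔʒŋ/.
Under (C)V, the unsyllabifiable consonants are /t/, /s/, /ŋ/, /ʒ/, /ŋ/ (no codas are permitted; onsets are limited to one consonant).
Epenthesis after each stranded consonant: /t/ → /tu/, /s/ → /su/, /ŋ/ → /ŋu/, /ʒ/ → /ʒu/, /ŋ/ → /ŋu/.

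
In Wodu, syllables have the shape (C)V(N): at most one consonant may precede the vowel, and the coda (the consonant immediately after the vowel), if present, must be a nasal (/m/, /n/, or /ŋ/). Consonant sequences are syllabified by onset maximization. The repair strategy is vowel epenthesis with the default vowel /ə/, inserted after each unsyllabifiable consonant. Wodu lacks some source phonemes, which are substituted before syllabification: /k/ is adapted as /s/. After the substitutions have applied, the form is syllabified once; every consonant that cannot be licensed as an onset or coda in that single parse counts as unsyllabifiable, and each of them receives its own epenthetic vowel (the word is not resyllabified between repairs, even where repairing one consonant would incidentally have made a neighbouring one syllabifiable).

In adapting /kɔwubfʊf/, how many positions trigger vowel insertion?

After substitution the input is /sɔwubfʊf/.
The unsyllabifiable consonants are /b/, /f/; each receives one epenthetic vowel.

2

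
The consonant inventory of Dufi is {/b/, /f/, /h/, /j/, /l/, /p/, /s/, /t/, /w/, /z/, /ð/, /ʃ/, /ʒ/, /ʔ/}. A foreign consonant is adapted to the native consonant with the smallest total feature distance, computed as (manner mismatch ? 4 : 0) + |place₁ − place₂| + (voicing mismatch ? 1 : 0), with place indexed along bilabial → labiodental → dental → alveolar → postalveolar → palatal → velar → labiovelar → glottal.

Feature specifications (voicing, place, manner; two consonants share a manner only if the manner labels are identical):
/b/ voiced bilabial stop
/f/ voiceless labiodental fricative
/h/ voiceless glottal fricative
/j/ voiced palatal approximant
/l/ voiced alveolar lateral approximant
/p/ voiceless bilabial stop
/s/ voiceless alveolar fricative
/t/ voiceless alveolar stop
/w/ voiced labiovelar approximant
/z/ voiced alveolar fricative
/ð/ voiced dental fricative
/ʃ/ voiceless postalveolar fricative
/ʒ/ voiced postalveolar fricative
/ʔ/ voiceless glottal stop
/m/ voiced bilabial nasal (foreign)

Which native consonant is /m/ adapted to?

b

/b/ is closest: manner differs (nasal→stop, +4), place distance 0 (bilabial→bilabial), same voicing; total 4. Next closest is /p/ at distance 5.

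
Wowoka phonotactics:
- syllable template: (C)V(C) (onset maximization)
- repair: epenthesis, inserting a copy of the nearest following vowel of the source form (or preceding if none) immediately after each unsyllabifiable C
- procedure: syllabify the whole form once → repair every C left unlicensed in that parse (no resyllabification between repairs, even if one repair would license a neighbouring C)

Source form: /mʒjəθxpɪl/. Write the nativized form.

məʒəjəθxɪpɪl

Under (C)V(C), the unsyllabifiable consonants are /m/, /ʒ/, /x/ (at most one coda consonant is licensed; onsets are limited to one consonant).
Epenthesis after each stranded consonant: /m/ → /mə/, /ʒ/ → /ʒə/, /x/ → /xɪ/.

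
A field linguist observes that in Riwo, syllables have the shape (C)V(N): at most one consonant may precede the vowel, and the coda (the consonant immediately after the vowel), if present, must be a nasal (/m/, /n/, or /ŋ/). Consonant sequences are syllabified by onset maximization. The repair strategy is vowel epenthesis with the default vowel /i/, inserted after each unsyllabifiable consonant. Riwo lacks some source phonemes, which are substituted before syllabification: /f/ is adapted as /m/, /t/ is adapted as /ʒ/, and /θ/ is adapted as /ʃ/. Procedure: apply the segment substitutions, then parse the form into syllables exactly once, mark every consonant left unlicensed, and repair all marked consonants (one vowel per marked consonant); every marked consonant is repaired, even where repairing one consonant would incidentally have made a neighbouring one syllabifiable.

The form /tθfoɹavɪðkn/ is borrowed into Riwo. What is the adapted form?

ʒiʃimoɹavɪðikini

Substitution: /t/ → /ʒ/, /θ/ → /ʃ/, /f/ → /m/, giving /ʒʃmoɹavɪðkn/.
Syllabifying with onset maximization leaves /ʒ/, /ʃ/, /ð/, /k/, /n/ stranded (only a nasal (/m/, /n/, or /ŋ/) is licensed in coda position; onsets are limited to one consonant).
Epenthesis after each stranded consonant: /ʒ/ → /ʒi/, /ʃ/ → /ʃi/, /ð/ → /ði/, /k/ → /ki/, /n/ → /ni/.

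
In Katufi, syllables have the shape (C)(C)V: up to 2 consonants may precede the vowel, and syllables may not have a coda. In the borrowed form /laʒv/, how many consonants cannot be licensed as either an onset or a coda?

The consonants /ʒ/, /v/ cannot be parsed into a legal (C)(C)V syllable (no codas are permitted; onsets may contain at most 2 consonants).

2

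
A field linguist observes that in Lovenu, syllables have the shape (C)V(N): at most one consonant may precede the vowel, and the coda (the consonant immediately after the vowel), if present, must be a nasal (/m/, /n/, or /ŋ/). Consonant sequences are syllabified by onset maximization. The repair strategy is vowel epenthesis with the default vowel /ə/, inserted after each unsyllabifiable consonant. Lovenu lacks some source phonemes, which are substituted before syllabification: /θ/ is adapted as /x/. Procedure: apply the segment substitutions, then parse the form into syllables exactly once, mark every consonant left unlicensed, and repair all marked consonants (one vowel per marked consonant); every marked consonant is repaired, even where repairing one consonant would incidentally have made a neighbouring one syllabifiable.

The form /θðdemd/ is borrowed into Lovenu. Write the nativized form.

xəðədemdə

Substitution: /θ/ → /x/, giving /xðdemd/.
The consonants /x/, /ð/, /d/ cannot be parsed into a legal (C)V(N) syllable (only a nasal (/m/, /n/, or /ŋ/) is licensed in coda position; onsets are limited to one consonant).
Each unlicensed consonant becomes the onset of a new syllable: /x/ → /xə/, /ð/ → /ðə/, /d/ → /də/.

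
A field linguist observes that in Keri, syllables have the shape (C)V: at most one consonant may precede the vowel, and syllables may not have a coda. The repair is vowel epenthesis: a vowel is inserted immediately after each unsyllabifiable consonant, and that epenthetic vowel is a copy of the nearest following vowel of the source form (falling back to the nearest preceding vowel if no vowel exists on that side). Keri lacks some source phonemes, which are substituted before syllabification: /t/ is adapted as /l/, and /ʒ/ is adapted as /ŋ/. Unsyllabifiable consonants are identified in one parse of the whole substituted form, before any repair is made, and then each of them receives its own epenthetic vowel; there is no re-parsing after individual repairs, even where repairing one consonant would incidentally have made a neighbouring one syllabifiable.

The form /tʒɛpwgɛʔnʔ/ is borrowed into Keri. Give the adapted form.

lɛŋɛpɛwɛgɛʔɛnɛʔɛ

Substitution: /t/ → /l/, /ʒ/ → /ŋ/, giving /lŋɛpwgɛʔnʔ/.
The consonants /l/, /p/, /w/, /ʔ/, /n/, /ʔ/ cannot be parsed into a legal (C)V syllable (no codas are permitted; onsets are limited to one consonant).
Epenthesis after each stranded consonant: /l/ → /lɛ/, /p/ → /pɛ/, /w/ → /wɛ/, /ʔ/ → /ʔɛ/, /n/ → /nɛ/, /ʔ/ → /ʔɛ/.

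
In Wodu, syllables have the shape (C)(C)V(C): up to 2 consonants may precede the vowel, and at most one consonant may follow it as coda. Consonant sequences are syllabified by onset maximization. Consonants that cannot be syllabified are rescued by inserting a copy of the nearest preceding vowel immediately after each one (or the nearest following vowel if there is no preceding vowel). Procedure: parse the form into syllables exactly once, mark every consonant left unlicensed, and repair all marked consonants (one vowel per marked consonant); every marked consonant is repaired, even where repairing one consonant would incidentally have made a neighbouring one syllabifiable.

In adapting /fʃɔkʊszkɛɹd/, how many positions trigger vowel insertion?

1

The unsyllabifiable consonants are /d/; each receives one epenthetic vowel.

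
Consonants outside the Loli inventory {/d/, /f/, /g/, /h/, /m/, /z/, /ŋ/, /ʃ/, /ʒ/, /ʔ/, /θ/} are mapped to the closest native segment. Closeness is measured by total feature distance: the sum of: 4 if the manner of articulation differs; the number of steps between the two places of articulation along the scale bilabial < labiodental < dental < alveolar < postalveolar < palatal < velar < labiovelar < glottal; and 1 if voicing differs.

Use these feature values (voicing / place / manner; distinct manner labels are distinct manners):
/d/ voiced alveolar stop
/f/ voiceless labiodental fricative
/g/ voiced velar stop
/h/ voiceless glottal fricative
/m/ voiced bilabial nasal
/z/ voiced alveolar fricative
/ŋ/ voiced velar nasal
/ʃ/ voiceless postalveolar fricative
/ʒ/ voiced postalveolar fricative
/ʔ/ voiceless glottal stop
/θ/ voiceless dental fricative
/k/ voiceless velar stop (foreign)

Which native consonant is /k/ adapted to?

/g/ is closest: same manner (stop), place distance 0 (velar→velar), voicing differs (+1); total 1. Next closest is /ʔ/ at distance 2.

g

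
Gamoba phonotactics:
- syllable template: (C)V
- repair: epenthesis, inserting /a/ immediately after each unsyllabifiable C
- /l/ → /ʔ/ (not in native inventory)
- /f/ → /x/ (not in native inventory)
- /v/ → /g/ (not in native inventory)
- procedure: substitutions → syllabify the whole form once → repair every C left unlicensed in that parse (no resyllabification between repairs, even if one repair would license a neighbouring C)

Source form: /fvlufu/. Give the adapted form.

Substitution: /f/ → /x/, /v/ → /g/, /l/ → /ʔ/, giving /xgʔuxu/.
Syllabifying with onset maximization leaves /x/, /g/ stranded (no codas are permitted; onsets are limited to one consonant).
Epenthesis after each stranded consonant: /x/ → /xa/, /g/ → /ga/.

xagaʔuxu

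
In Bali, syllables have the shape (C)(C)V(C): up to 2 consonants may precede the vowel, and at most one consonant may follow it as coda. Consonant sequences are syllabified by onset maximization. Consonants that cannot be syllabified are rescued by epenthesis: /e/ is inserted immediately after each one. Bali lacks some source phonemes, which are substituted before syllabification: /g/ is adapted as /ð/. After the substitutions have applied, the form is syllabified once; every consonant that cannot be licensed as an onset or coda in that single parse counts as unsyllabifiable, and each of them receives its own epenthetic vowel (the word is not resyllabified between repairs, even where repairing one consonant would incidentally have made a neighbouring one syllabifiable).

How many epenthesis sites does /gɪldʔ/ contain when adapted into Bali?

After substitution the input is /ðɪldʔ/.
The unsyllabifiable consonants are /d/, /ʔ/; each receives one epenthetic vowel.

2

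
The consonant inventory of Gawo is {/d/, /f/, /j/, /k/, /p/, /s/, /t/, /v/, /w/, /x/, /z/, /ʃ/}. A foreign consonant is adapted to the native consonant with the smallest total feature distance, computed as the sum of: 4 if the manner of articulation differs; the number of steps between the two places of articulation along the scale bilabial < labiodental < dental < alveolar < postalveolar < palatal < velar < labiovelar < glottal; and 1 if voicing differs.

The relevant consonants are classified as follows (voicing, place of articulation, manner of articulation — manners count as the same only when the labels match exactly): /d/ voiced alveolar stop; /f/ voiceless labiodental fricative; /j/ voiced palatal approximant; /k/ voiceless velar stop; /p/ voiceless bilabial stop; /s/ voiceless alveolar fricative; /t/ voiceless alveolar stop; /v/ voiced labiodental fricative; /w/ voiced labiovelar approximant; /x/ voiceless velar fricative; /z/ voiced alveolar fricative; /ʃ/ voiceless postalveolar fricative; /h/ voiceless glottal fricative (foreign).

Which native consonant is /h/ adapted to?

x

/x/ is closest: same manner (fricative), place distance 2 (glottal→velar), same voicing; total 2. Next closest is /ʃ/ at distance 4.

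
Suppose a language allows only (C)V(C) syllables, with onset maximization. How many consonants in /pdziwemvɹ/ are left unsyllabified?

The consonants /p/, /d/, /v/, /ɹ/ cannot be parsed into a legal (C)V(C) syllable (at most one coda consonant is licensed; onsets are limited to one consonant).

4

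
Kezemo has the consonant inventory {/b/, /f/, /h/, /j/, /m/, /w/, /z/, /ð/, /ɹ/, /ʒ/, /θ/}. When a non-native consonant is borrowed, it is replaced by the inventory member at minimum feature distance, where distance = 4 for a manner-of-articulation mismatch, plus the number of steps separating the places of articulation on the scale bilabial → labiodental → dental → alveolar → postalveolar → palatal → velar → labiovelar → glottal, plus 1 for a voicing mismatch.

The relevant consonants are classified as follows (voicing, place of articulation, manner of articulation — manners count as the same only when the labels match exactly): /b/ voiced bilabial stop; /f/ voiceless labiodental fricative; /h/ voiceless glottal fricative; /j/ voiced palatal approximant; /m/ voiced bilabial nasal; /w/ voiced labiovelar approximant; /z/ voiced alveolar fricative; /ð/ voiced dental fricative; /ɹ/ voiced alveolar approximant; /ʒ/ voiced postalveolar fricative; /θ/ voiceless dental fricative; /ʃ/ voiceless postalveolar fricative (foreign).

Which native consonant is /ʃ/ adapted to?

/ʒ/ is closest: same manner (fricative), place distance 0 (postalveolar→postalveolar), voicing differs (+1); total 1. Next closest is /z/ at distance 2.

ʒ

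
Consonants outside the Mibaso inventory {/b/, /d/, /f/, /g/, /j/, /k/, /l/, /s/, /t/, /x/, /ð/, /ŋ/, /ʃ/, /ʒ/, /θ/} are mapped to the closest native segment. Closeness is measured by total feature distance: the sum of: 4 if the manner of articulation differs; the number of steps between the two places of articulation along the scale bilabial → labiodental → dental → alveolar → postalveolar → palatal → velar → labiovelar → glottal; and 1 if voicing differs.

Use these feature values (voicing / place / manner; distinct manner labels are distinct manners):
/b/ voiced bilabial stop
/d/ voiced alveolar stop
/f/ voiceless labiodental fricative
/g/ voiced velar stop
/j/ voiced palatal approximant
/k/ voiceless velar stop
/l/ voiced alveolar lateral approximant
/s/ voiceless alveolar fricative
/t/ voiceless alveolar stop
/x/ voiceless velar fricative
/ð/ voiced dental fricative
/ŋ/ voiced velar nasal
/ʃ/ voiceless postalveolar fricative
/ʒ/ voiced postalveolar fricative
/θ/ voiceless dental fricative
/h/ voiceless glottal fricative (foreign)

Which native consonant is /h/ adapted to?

x

/x/ is closest: same manner (fricative), place distance 2 (glottal→velar), same voicing; total 2. Next closest is /ʃ/ at distance 4.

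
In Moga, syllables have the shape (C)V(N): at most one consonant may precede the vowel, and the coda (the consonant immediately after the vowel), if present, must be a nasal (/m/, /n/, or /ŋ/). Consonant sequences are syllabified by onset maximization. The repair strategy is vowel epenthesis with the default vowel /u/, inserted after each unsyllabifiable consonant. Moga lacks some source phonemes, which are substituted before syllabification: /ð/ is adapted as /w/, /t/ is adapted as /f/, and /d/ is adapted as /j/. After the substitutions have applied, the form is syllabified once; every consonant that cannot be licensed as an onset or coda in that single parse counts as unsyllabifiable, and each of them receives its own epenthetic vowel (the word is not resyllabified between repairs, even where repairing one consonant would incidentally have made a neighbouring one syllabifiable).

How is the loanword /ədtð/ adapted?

əjufuwu

Substitution: /d/ → /j/, /t/ → /f/, /ð/ → /w/, giving /əjfw/.
Syllabifying with onset maximization leaves /j/, /f/, /w/ stranded (only a nasal (/m/, /n/, or /ŋ/) is licensed in coda position; onsets are limited to one consonant).
Epenthesis after each stranded consonant: /j/ → /ju/, /f/ → /fu/, /w/ → /wu/.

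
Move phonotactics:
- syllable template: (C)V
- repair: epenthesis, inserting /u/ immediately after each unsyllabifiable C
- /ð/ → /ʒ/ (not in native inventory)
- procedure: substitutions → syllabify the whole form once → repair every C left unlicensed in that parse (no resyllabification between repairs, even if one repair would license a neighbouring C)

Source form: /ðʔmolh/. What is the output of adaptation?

Substitution: /ð/ → /ʒ/, giving /ʒʔmolh/.
Syllabifying with onset maximization leaves /ʒ/, /ʔ/, /l/, /h/ stranded (no codas are permitted; onsets are limited to one consonant).
Each unlicensed consonant becomes the onset of a new syllable: /ʒ/ → /ʒu/, /ʔ/ → /ʔu/, /l/ → /lu/, /h/ → /hu/.

ʒuʔumoluhu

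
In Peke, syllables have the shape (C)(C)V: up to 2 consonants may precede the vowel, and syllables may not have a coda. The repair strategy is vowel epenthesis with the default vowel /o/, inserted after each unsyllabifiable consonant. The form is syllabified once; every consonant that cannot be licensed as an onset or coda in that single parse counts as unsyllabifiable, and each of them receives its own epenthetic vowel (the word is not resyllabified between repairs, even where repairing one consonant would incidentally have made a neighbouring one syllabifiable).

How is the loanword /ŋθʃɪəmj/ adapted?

ŋoθʃɪəmojo

Syllabifying with onset maximization leaves /ŋ/, /m/, /j/ stranded (no codas are permitted; onsets may contain at most 2 consonants).
Inserting the epenthetic vowel yields /ŋ/ → /ŋo/, /m/ → /mo/, /j/ → /jo/.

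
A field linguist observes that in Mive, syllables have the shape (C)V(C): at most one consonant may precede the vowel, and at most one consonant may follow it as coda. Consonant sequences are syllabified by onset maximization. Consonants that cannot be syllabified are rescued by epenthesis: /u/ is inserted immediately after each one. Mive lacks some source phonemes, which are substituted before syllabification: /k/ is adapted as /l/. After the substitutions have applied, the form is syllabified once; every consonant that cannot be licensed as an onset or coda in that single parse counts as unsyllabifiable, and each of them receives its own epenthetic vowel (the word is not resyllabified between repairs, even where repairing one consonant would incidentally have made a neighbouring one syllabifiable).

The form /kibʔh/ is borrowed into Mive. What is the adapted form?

Substitution: /k/ → /l/, giving /libʔh/.
The consonants /ʔ/, /h/ cannot be parsed into a legal (C)V(C) syllable (at most one coda consonant is licensed; onsets are limited to one consonant).
Inserting the epenthetic vowel yields /ʔ/ → /ʔu/, /h/ → /hu/.

libʔuhu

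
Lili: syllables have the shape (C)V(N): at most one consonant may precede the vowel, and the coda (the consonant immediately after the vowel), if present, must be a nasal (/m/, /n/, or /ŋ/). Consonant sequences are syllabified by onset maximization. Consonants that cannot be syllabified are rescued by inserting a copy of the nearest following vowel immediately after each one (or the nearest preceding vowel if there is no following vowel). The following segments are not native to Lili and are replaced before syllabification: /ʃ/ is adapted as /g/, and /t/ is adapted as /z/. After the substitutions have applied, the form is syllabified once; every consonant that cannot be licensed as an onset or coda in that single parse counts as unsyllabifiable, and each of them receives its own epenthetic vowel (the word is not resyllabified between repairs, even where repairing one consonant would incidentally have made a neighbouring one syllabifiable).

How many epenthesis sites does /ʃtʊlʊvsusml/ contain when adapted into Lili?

After substitution the input is /gzʊlʊvsusml/.
The unsyllabifiable consonants are /g/, /v/, /s/, /m/, /l/; each receives one epenthetic vowel.

5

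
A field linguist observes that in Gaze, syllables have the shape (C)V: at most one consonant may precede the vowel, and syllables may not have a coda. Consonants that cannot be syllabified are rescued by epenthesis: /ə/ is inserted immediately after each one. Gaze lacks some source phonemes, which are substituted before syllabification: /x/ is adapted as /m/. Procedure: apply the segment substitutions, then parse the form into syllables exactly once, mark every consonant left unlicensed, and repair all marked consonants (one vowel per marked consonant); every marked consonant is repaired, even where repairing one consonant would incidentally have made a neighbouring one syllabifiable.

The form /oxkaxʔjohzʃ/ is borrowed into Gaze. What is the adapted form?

Substitution: /x/ → /m/, giving /omkamʔjohzʃ/.
Syllabifying with onset maximization leaves /m/, /m/, /ʔ/, /h/, /z/, /ʃ/ stranded (no codas are permitted; onsets are limited to one consonant).
Epenthesis after each stranded consonant: /m/ → /mə/, /m/ → /mə/, /ʔ/ → /ʔə/, /h/ → /hə/, /z/ → /zə/, /ʃ/ → /ʃə/.

oməkaməʔəjohəzəʃə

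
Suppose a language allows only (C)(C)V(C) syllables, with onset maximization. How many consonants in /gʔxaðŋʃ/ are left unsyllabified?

Under (C)(C)V(C), the unsyllabifiable consonants are /g/, /ŋ/, /ʃ/ (at most one coda consonant is licensed; onsets may contain at most 2 consonants).

3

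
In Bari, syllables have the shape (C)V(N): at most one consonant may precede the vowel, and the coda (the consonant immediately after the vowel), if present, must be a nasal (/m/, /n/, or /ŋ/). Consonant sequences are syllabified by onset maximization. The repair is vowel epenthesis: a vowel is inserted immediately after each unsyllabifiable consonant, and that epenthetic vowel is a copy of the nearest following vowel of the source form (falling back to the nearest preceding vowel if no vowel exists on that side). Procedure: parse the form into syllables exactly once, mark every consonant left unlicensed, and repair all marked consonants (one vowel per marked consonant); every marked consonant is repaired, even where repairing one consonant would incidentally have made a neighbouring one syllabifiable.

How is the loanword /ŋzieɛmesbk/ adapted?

Syllabifying with onset maximization leaves /ŋ/, /s/, /b/, /k/ stranded (only a nasal (/m/, /n/, or /ŋ/) is licensed in coda position; onsets are limited to one consonant).
Epenthesis after each stranded consonant: /ŋ/ → /ŋi/, /s/ → /se/, /b/ → /be/, /k/ → /ke/.

ŋizieɛmesebeke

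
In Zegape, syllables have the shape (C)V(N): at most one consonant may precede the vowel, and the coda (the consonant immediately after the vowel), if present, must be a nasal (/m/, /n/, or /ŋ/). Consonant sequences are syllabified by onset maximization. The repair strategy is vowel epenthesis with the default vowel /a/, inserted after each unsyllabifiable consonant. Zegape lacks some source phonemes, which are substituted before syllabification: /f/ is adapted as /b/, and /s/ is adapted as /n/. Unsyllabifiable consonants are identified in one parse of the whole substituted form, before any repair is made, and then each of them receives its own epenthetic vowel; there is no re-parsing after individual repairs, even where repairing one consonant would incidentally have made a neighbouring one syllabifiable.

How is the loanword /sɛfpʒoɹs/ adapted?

nɛbapaʒoɹana

Substitution: /s/ → /n/, /f/ → /b/, giving /nɛbpʒoɹn/.
The consonants /b/, /p/, /ɹ/, /n/ cannot be parsed into a legal (C)V(N) syllable (only a nasal (/m/, /n/, or /ŋ/) is licensed in coda position; onsets are limited to one consonant).
Epenthesis after each stranded consonant: /b/ → /ba/, /p/ → /pa/, /ɹ/ → /ɹa/, /n/ → /na/.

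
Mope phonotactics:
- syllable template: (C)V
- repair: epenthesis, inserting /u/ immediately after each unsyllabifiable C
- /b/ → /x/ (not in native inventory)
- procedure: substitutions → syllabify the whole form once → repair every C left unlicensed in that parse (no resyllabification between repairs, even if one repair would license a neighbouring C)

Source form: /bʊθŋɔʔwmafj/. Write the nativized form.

xʊθuŋɔʔuwumafuju

Substitution: /b/ → /x/, giving /xʊθŋɔʔwmafj/.
Under (C)V, the unsyllabifiable consonants are /θ/, /ʔ/, /w/, /f/, /j/ (no codas are permitted; onsets are limited to one consonant).
Each unlicensed consonant becomes the onset of a new syllable: /θ/ → /θu/, /ʔ/ → /ʔu/, /w/ → /wu/, /f/ → /fu/, /j/ → /ju/.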